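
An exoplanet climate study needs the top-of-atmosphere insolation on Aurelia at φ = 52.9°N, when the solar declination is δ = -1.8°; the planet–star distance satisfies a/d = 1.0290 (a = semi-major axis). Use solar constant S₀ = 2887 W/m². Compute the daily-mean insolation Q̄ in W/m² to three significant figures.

Q̄ ≈ 549 W/m²

cos H₀ = −tan(+52.9°) tan(-1.800°) = 0.0416, H₀ = 1.5292 rad.
Bracket: H₀ sin φ sin δ + cos φ cos δ sin H₀ = 1.5292×0.79758×-0.03141 + 0.60321×0.99951×0.99914 = -0.038309 + 0.602396 = 0.564087.
Inverse-square distance factor (a/d)² = 1.0290² = 1.058841.
Q̄ = (S₀/π) × 1.058841 × [bracket] = (2887/π) × 1.058841 × 0.564087 = 548.9 W/m².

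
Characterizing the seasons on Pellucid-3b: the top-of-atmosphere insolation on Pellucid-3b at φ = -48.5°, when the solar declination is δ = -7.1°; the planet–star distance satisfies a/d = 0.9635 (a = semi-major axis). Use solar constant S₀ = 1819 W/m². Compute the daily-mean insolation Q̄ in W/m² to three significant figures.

Q̄ ≈ 435 W/m²

cos H₀ = −tan(-48.5°) tan(-7.100°) = -0.1408, H₀ = 1.7121 rad.
Bracket: H₀ sin φ sin δ + cos φ cos δ sin H₀ = 1.7121×-0.74896×-0.12360 + 0.66262×0.99233×0.99004 = 0.158492 + 0.650989 = 0.809481.
Inverse-square distance factor (a/d)² = 0.9635² = 0.928332.
Q̄ = (S₀/π) × 0.928332 × [bracket] = (1819/π) × 0.928332 × 0.809481 = 435.1 W/m².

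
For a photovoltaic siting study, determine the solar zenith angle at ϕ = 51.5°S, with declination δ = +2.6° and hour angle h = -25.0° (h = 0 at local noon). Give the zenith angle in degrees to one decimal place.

θ_z = 58.1°

cos θ_z = sin ϕ sin δ + cos ϕ cos δ cos h = -0.035501 + 0.563609 = 0.528108.
θ_z = arccos(0.528108) = 58.1°.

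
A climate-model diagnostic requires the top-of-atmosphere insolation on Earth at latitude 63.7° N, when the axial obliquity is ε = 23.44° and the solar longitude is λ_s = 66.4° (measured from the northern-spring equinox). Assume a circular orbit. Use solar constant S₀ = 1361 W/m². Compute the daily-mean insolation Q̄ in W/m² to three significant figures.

Q̄ ≈ 461 W/m²

Solar declination: sin δ = sin ε · sin λ_s = sin 23.44° × sin 66.4° = 0.36452, so δ = +21.378°.
cos H₀ = −tan(+63.7°) tan(+21.378°) = -0.7920, H₀ = 2.4849 rad.
Bracket: H₀ sin φ sin δ + cos φ cos δ sin H₀ = 2.4849×0.89649×0.36452 + 0.44307×0.93120×0.61047 = 0.812037 + 0.251872 = 1.063909.
Q̄ = (S₀/π) × [bracket] = (1361/π) × 1.063909 = 460.9 W/m².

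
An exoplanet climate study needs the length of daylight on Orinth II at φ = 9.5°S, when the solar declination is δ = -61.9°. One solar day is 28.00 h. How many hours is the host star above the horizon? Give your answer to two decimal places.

cos H₀ = −tan φ · tan δ = −tan(-9.5°) × tan(-61.900°) = -0.3134, so H₀ = 1.8896 rad = 108.26°.
Daylight = 2H₀/(2π) × 28.00 h = (1.8896/π) × 28.00 = 16.84 h.

16.84 h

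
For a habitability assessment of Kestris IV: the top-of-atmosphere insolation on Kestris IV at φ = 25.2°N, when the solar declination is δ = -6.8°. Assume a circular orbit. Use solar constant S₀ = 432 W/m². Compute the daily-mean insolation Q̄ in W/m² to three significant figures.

cos H₀ = −tan(+25.2°) tan(-6.800°) = 0.0561, H₀ = 1.5147 rad.
Bracket: H₀ sin φ sin δ + cos φ cos δ sin H₀ = 1.5147×0.42578×-0.11840 + 0.90483×0.99297×0.99842 = -0.076360 + 0.897049 = 0.820689.
Q̄ = (S₀/π) × [bracket] = (432/π) × 0.820689 = 112.9 W/m².

Q̄ ≈ 113 W/m²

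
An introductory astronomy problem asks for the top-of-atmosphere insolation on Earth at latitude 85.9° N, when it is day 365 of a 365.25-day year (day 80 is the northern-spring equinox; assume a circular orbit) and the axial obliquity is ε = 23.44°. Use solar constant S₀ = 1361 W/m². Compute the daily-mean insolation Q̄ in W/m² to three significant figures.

Q̄ ≈ 0.00 W/m²

Solar longitude: λ_s = 360° × (365 − 80)/365.25 = 280.903°.
sin δ = sin 23.44° × sin 280.903° = -0.39061, so δ = -22.992°.
cos H₀ = −tan(+85.9°) tan(-22.992°) = 5.9195 ≥ 1 ⇒ polar night, H₀ = 0 and Q̄ = 0.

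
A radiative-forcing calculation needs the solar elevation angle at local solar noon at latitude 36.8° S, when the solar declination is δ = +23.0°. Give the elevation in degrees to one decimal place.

At local noon the hour angle is zero, so the zenith angle equals |ϕ − δ| = |-36.8° − (+23.000°)| = 59.800°.
Elevation = 90° − 59.800° = 30.2°.

30.2°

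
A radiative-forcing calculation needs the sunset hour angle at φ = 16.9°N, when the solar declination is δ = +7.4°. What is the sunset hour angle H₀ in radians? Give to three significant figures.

cos H₀ = −tan φ · tan δ = −tan(+16.9°) × tan(+7.400°) = -0.0395, so H₀ = 1.6103 rad = 92.26°.

H₀ = 1.61 rad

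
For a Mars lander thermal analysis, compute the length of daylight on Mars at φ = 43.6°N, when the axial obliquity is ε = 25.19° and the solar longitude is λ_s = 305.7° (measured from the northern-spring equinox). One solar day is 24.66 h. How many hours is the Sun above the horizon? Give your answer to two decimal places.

9.52 h

Solar declination: sin δ = sin ε · sin λ_s = sin 25.19° × sin 305.7° = -0.34564, so δ = -20.221°.
cos H₀ = −tan φ · tan δ = −tan(+43.6°) × tan(-20.221°) = 0.3508, so H₀ = 1.2124 rad = 69.47°.
Daylight = 2H₀/(2π) × 24.66 h = (1.2124/π) × 24.66 = 9.52 h.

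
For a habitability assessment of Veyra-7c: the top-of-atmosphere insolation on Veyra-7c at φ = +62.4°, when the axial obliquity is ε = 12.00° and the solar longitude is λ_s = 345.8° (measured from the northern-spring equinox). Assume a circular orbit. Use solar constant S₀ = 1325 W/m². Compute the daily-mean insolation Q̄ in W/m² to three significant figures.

Solar declination: sin δ = sin ε · sin λ_s = sin 12.00° × sin 345.8° = -0.05100, so δ = -2.923°.
cos H₀ = −tan(+62.4°) tan(-2.923°) = 0.0977, H₀ = 1.4730 rad.
Bracket: H₀ sin φ sin δ + cos φ cos δ sin H₀ = 1.4730×0.88620×-0.05100 + 0.46330×0.99870×0.99522 = -0.066574 + 0.460486 = 0.393912.
Q̄ = (S₀/π) × [bracket] = (1325/π) × 0.393912 = 166.1 W/m².

Q̄ ≈ 166 W/m²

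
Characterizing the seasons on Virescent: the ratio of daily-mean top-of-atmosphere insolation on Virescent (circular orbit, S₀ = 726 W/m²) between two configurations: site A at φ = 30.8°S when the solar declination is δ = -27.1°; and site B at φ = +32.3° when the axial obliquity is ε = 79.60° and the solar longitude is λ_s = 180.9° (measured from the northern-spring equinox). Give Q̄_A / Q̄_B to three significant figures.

Q̄_A / Q̄_B ≈ 1.40

— Configuration A (φ=-30.8°):
cos H₀ = −tan(-30.8°) tan(-27.100°) = -0.3050, H₀ = 1.8808 rad.
Bracket: H₀ sin φ sin δ + cos φ cos δ sin H₀ = 1.8808×-0.51204×-0.45554 + 0.85896×0.89021×0.95234 = 0.438705 + 0.728211 = 1.166916.
Q̄ = (S₀/π) × [bracket] = (726/π) × 1.166916 = 269.67 W/m².
— Configuration B (φ=+32.3°):
Solar declination: sin δ = sin ε · sin λ_s = sin 79.60° × sin 180.9° = -0.01545, so δ = -0.885°.
cos H₀ = −tan(+32.3°) tan(-0.885°) = 0.0098, H₀ = 1.5610 rad.
Bracket: H₀ sin φ sin δ + cos φ cos δ sin H₀ = 1.5610×0.53435×-0.01545 + 0.84526×0.99988×0.99995 = -0.012887 + 0.845116 = 0.832229.
Q̄ = (S₀/π) × [bracket] = (726/π) × 0.832229 = 192.32 W/m².
Ratio Q̄_A / Q̄_B = 269.67 / 192.32 = 1.402.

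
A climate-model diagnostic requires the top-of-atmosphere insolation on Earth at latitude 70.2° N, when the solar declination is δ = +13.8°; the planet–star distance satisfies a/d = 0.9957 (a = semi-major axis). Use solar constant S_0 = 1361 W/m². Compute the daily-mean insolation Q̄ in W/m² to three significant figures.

Q̄ ≈ 327 W/m²

cos h₀ = −tan(+70.2°) tan(+13.800°) = -0.6822, h₀ = 2.3216 rad.
Bracket: h₀ sin ϕ sin δ + cos ϕ cos δ sin h₀ = 2.3216×0.94088×0.23853 + 0.33874×0.97113×0.73112 = 0.521032 + 0.240510 = 0.761542.
Inverse-square distance factor (a/d)² = 0.9957² = 0.991418.
Q̄ = (S_0/π) × 0.991418 × [bracket] = (1361/π) × 0.991418 × 0.761542 = 327.1 W/m².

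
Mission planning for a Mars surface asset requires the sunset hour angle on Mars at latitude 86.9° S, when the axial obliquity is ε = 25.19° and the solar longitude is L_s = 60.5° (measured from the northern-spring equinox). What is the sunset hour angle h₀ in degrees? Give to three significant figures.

h₀ = 0.00°

Solar declination: sin δ = sin ε · sin L_s = sin 25.19° × sin 60.5° = 0.37044, so δ = +21.743°.
cos h₀ = −tan ϕ · tan δ = 7.3639 ≥ 1, so the Sun never rises (polar night) and h₀ = 0.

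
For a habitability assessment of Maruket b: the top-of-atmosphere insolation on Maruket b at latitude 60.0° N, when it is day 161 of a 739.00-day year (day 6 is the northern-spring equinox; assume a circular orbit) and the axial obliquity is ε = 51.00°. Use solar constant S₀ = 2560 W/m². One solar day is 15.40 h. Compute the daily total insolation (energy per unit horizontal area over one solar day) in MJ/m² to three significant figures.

Solar longitude: λ_s = 360° × (161 − 6)/739.00 = 75.507°.
sin δ = sin 51.00° × sin 75.507° = 0.75242, so δ = +48.800°.
cos H₀ = −tan(+60.0°) tan(+48.800°) = -1.9785 ≤ −1 ⇒ polar day, H₀ = π.
Bracket: H₀ sin φ sin δ + cos φ cos δ sin H₀ = 3.1416×0.86603×0.75242 + 0.50000×0.65869×0.00000 = 2.047124 + 0.000000 = 2.047124.
Q̄ = (S₀/π) × [bracket] = (2560/π) × 2.047124 = 1668.1 W/m².
Daily total = Q̄ × 15.40 h × 3600 s/h = 1668.1 × 15.40 × 3600 / 10⁶ = 92.48 MJ/m².

92.5 MJ/m²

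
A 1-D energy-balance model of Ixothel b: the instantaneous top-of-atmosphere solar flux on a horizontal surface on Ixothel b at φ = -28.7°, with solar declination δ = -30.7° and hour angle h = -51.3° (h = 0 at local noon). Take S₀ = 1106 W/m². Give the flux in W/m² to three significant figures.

793 W/m²

cos θ_z = sin φ sin δ + cos φ cos δ cos h = 0.245175 + 0.471568 = 0.716743.
Flux = S₀ · cos θ_z = 1106 × 0.716743 = 792.7 W/m².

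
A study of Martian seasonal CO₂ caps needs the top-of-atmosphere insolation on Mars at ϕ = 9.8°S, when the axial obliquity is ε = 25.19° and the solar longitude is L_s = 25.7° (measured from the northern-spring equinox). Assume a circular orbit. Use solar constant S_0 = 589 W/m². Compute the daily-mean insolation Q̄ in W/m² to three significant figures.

Q̄ ≈ 172 W/m²

Solar declination: sin δ = sin ε · sin L_s = sin 25.19° × sin 25.7° = 0.18457, so δ = +10.636°.
cos h₀ = −tan(-9.8°) tan(+10.636°) = 0.0324, h₀ = 1.5384 rad.
Bracket: h₀ sin ϕ sin δ + cos ϕ cos δ sin h₀ = 1.5384×-0.17021×0.18457 + 0.98541×0.98282×0.99947 = -0.048330 + 0.967967 = 0.919637.
Q̄ = (S_0/π) × [bracket] = (589/π) × 0.919637 = 172.4 W/m².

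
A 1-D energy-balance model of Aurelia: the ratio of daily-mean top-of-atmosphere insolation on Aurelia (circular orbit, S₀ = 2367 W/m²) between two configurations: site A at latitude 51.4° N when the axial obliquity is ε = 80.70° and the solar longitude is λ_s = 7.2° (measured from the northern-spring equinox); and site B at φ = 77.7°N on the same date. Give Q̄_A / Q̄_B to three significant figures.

— Configuration A (φ=+51.4°):
Solar declination: sin δ = sin ε · sin λ_s = sin 80.70° × sin 7.2° = 0.12369, so δ = +7.105°.
cos H₀ = −tan(+51.4°) tan(+7.105°) = -0.1561, H₀ = 1.7276 rad.
Bracket: H₀ sin φ sin δ + cos φ cos δ sin H₀ = 1.7276×0.78152×0.12369 + 0.62388×0.99232×0.98774 = 0.167001 + 0.611499 = 0.778500.
Q̄ = (S₀/π) × [bracket] = (2367/π) × 0.778500 = 586.55 W/m².
— Configuration B (φ=+77.7°):
cos H₀ = −tan(+77.7°) tan(+7.105°) = -0.5717, H₀ = 2.1793 rad.
Bracket: H₀ sin φ sin δ + cos φ cos δ sin H₀ = 2.1793×0.97705×0.12369 + 0.21303×0.99232×0.82049 = 0.263371 + 0.173447 = 0.436818.
Q̄ = (S₀/π) × [bracket] = (2367/π) × 0.436818 = 329.12 W/m².
Ratio Q̄_A / Q̄_B = 586.55 / 329.12 = 1.782.

Q̄_A / Q̄_B ≈ 1.78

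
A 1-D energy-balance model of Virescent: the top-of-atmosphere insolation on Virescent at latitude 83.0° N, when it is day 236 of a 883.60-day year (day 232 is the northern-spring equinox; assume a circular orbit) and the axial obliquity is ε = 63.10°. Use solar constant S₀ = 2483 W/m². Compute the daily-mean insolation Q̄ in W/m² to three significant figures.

Q̄ ≈ 130 W/m²

Solar longitude: λ_s = 360° × (236 − 232)/883.60 = 1.630°.
sin δ = sin 63.10° × sin 1.630° = 0.02536, so δ = +1.453°.
cos H₀ = −tan(+83.0°) tan(+1.453°) = -0.2066, H₀ = 1.7789 rad.
Bracket: H₀ sin φ sin δ + cos φ cos δ sin H₀ = 1.7789×0.99255×0.02536 + 0.12187×0.99968×0.97842 = 0.044777 + 0.119202 = 0.163979.
Q̄ = (S₀/π) × [bracket] = (2483/π) × 0.163979 = 129.6 W/m².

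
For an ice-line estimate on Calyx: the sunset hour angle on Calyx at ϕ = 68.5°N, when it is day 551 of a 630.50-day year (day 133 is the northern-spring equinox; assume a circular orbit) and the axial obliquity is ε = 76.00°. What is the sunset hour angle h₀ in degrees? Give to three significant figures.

Solar longitude: L_s = 360° × (551 − 133)/630.50 = 238.668°.
sin δ = sin 76.00° × sin 238.668° = -0.82879, so δ = -55.975°.
cos h₀ = −tan ϕ · tan δ = 3.7602 ≥ 1, so the host star never rises (polar night) and h₀ = 0.

h₀ = 0.00°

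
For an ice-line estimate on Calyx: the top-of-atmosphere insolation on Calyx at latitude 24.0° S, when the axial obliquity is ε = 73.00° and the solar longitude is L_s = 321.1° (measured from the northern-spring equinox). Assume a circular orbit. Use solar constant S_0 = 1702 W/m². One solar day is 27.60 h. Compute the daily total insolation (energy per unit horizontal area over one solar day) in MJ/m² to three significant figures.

Solar declination: sin δ = sin ε · sin L_s = sin 73.00° × sin 321.1° = -0.60052, so δ = -36.907°.
cos h₀ = −tan(-24.0°) tan(-36.907°) = -0.3344, h₀ = 1.9117 rad.
Bracket: h₀ sin ϕ sin δ + cos ϕ cos δ sin h₀ = 1.9117×-0.40674×-0.60052 + 0.91355×0.79961×0.94244 = 0.466943 + 0.688437 = 1.155380.
Q̄ = (S_0/π) × [bracket] = (1702/π) × 1.155380 = 625.94 W/m².
Daily total = Q̄ × 27.60 h × 3600 s/h = 625.94 × 27.60 × 3600 / 10⁶ = 62.19 MJ/m².

62.2 MJ/m²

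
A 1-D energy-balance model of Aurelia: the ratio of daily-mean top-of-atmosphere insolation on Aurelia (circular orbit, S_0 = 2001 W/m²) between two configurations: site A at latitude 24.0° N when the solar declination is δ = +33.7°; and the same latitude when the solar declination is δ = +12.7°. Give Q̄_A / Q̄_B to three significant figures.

Q̄_A / Q̄_B ≈ 1.11

— Configuration A (ϕ=+24.0°):
cos h₀ = −tan(+24.0°) tan(+33.700°) = -0.2969, h₀ = 1.8723 rad.
Bracket: h₀ sin ϕ sin δ + cos ϕ cos δ sin h₀ = 1.8723×0.40674×0.55484 + 0.91355×0.83195×0.95490 = 0.422532 + 0.725751 = 1.148283.
Q̄ = (S_0/π) × [bracket] = (2001/π) × 1.148283 = 731.39 W/m².
— Configuration B (ϕ=+24.0°):
cos h₀ = −tan(+24.0°) tan(+12.700°) = -0.1003, h₀ = 1.6713 rad.
Bracket: h₀ sin ϕ sin δ + cos ϕ cos δ sin h₀ = 1.6713×0.40674×0.21985 + 0.91355×0.97553×0.99495 = 0.149451 + 0.886695 = 1.036146.
Q̄ = (S_0/π) × [bracket] = (2001/π) × 1.036146 = 659.96 W/m².
Ratio Q̄_A / Q̄_B = 731.39 / 659.96 = 1.108.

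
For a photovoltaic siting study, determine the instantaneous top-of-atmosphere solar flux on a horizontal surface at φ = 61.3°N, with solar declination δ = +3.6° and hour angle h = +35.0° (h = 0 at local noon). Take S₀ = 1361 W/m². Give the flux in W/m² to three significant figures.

609 W/m²

cos θ_z = sin φ sin δ + cos φ cos δ cos h = 0.055076 + 0.392600 = 0.447676.
Flux = S₀ · cos θ_z = 1361 × 0.447676 = 609.3 W/m².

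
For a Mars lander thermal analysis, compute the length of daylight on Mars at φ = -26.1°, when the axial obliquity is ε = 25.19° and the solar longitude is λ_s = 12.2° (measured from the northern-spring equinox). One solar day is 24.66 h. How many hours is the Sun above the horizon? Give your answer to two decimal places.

Solar declination: sin δ = sin ε · sin λ_s = sin 25.19° × sin 12.2° = 0.08994, so δ = +5.160°.
cos H₀ = −tan φ · tan δ = −tan(-26.1°) × tan(+5.160°) = 0.0442, so H₀ = 1.5265 rad = 87.46°.
Daylight = 2H₀/(2π) × 24.66 h = (1.5265/π) × 24.66 = 11.98 h.

11.98 h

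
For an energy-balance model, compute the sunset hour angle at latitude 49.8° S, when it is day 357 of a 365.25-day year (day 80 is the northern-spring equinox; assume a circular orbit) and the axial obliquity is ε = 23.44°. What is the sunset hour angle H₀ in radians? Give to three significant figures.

H₀ = 2.11 rad

Solar longitude: λ_s = 360° × (357 − 80)/365.25 = 273.018°.
sin δ = sin 23.44° × sin 273.018° = -0.39724, so δ = -23.406°.
cos H₀ = −tan φ · tan δ = −tan(-49.8°) × tan(-23.406°) = -0.5122, so H₀ = 2.1086 rad = 120.81°.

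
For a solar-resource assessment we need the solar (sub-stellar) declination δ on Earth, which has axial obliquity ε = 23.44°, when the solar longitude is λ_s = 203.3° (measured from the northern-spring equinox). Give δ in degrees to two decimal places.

sin δ = sin ε · sin λ_s = sin 23.44° × sin 203.3° = -0.157343.
δ = arcsin(-0.157343) = -9.05°.

δ = -9.05°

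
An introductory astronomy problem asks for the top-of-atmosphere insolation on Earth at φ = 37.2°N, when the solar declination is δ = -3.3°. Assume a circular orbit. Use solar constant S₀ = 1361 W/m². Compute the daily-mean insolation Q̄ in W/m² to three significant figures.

Q̄ ≈ 321 W/m²

cos H₀ = −tan(+37.2°) tan(-3.300°) = 0.0438, H₀ = 1.5270 rad.
Bracket: H₀ sin φ sin δ + cos φ cos δ sin H₀ = 1.5270×0.60460×-0.05756 + 0.79653×0.99834×0.99904 = -0.053141 + 0.794444 = 0.741303.
Q̄ = (S₀/π) × [bracket] = (1361/π) × 0.741303 = 321.1 W/m².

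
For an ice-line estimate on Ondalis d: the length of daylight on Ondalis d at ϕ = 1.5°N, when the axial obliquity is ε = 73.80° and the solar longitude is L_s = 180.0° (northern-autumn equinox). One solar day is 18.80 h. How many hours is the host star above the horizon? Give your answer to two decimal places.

9.40 h

Solar declination: sin δ = sin ε · sin L_s = sin 73.80° × sin 180.0° = 0.00000, so δ = +0.000°.
cos h₀ = −tan ϕ · tan δ = −tan(+1.5°) × tan(+0.000°) = -0.0000, so h₀ = 1.5708 rad = 90.00°.
Daylight = 2h₀/(2π) × 18.80 h = (1.5708/π) × 18.80 = 9.40 h.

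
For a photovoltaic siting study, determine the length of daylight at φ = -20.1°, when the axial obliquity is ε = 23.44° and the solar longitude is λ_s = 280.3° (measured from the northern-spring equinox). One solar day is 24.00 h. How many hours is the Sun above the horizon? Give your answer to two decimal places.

13.19 h

Solar declination: sin δ = sin ε · sin λ_s = sin 23.44° × sin 280.3° = -0.39138, so δ = -23.040°.
cos H₀ = −tan φ · tan δ = −tan(-20.1°) × tan(-23.040°) = -0.1556, so H₀ = 1.7271 rad = 98.95°.
Daylight = 2H₀/(2π) × 24.00 h = (1.7271/π) × 24.00 = 13.19 h.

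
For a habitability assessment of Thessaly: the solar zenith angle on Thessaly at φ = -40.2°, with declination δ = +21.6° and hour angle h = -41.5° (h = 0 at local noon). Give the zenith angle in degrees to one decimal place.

θ_z = 72.9°

cos θ_z = sin φ sin δ + cos φ cos δ cos h = -0.237609 + 0.531878 = 0.294269.
θ_z = arccos(0.294269) = 72.9°.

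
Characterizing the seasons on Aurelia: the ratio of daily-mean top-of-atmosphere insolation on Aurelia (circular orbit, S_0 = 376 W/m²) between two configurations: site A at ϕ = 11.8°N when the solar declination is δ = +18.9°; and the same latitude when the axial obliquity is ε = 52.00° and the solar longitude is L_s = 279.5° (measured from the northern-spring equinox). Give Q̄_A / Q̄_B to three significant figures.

Q̄_A / Q̄_B ≈ 2.67

— Configuration A (ϕ=+11.8°):
cos h₀ = −tan(+11.8°) tan(+18.900°) = -0.0715, h₀ = 1.6424 rad.
Bracket: h₀ sin ϕ sin δ + cos ϕ cos δ sin h₀ = 1.6424×0.20450×0.32392 + 0.97887×0.94609×0.99744 = 0.108795 + 0.923728 = 1.032523.
Q̄ = (S_0/π) × [bracket] = (376/π) × 1.032523 = 123.58 W/m².
— Configuration B (ϕ=+11.8°):
Solar declination: sin δ = sin ε · sin L_s = sin 52.00° × sin 279.5° = -0.77720, so δ = -51.005°.
cos h₀ = −tan(+11.8°) tan(-51.005°) = 0.2580, h₀ = 1.3098 rad.
Bracket: h₀ sin ϕ sin δ + cos ϕ cos δ sin h₀ = 1.3098×0.20450×-0.77720 + 0.97887×0.62925×0.96614 = -0.208176 + 0.595098 = 0.386922.
Q̄ = (S_0/π) × [bracket] = (376/π) × 0.386922 = 46.309 W/m².
Ratio Q̄_A / Q̄_B = 123.58 / 46.309 = 2.669.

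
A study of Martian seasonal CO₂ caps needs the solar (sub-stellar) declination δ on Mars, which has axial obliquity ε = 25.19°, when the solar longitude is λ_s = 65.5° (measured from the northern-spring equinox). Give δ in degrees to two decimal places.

sin δ = sin ε · sin λ_s = sin 25.19° × sin 65.5° = 0.387299.
δ = arcsin(0.387299) = +22.79°.

δ = +22.79°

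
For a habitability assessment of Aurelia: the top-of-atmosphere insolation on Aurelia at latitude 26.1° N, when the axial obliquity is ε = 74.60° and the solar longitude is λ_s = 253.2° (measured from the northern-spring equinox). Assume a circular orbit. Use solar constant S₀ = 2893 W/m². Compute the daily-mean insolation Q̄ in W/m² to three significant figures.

Solar declination: sin δ = sin ε · sin λ_s = sin 74.60° × sin 253.2° = -0.92295, so δ = -67.361°.
cos H₀ = −tan(+26.1°) tan(-67.361°) = 1.1746 ≥ 1 ⇒ polar night, H₀ = 0 and Q̄ = 0.

Q̄ ≈ 0.00 W/m²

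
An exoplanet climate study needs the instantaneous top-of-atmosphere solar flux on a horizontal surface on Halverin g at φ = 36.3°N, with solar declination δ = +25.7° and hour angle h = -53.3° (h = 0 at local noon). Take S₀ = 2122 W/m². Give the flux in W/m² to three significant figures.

1.47e+03 W/m²

cos θ_z = sin φ sin δ + cos φ cos δ cos h = 0.256732 + 0.433997 = 0.690729.
Flux = S₀ · cos θ_z = 2122 × 0.690729 = 1466 W/m².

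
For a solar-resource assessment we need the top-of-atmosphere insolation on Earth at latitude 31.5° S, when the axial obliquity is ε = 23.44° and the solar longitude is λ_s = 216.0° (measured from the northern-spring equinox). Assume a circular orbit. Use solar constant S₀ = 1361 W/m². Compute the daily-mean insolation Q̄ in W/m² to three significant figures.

Q̄ ≈ 446 W/m²

Solar declination: sin δ = sin ε · sin λ_s = sin 23.44° × sin 216.0° = -0.23381, so δ = -13.522°.
cos H₀ = −tan(-31.5°) tan(-13.522°) = -0.1474, H₀ = 1.7187 rad.
Bracket: H₀ sin φ sin δ + cos φ cos δ sin H₀ = 1.7187×-0.52250×-0.23381 + 0.85264×0.97228×0.98908 = 0.209966 + 0.819952 = 1.029918.
Q̄ = (S₀/π) × [bracket] = (1361/π) × 1.029918 = 446.2 W/m².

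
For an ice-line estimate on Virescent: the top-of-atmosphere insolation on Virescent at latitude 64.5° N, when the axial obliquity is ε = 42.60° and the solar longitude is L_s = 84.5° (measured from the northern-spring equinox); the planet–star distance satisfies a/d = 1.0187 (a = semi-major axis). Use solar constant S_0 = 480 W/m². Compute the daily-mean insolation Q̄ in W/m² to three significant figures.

Q̄ ≈ 303 W/m²

Solar declination: sin δ = sin ε · sin L_s = sin 42.60° × sin 84.5° = 0.67376, so δ = +42.358°.
cos h₀ = −tan(+64.5°) tan(+42.358°) = -1.9116 ≤ −1 ⇒ polar day, h₀ = π.
Bracket: h₀ sin ϕ sin δ + cos ϕ cos δ sin h₀ = 3.1416×0.90259×0.67376 + 0.43051×0.73895×0.00000 = 1.910498 + 0.000000 = 1.910498.
Inverse-square distance factor (a/d)² = 1.0187² = 1.037750.
Q̄ = (S_0/π) × 1.037750 × [bracket] = (480/π) × 1.037750 × 1.910498 = 302.9 W/m².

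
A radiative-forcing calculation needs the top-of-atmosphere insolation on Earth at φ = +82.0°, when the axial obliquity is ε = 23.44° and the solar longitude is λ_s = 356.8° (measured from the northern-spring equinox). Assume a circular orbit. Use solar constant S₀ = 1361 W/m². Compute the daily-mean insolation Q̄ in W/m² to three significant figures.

Q̄ ≈ 46.1 W/m²

Solar declination: sin δ = sin ε · sin λ_s = sin 23.44° × sin 356.8° = -0.02221, so δ = -1.272°.
cos H₀ = −tan(+82.0°) tan(-1.272°) = 0.1580, H₀ = 1.4121 rad.
Bracket: H₀ sin φ sin δ + cos φ cos δ sin H₀ = 1.4121×0.99027×-0.02221 + 0.13917×0.99975×0.98743 = -0.031058 + 0.137386 = 0.106328.
Q̄ = (S₀/π) × [bracket] = (1361/π) × 0.106328 = 46.06 W/m².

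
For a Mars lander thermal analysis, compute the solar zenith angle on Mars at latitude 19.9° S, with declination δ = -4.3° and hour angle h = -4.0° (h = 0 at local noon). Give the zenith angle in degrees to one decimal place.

cos θ_z = sin φ sin δ + cos φ cos δ cos h = 0.025521 + 0.935357 = 0.960878.
θ_z = arccos(0.960878) = 16.1°.

θ_z = 16.1°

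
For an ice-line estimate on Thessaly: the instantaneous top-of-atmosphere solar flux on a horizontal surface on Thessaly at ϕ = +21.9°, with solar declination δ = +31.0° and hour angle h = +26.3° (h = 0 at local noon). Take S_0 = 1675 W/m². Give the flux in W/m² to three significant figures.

1.52e+03 W/m²

cos θ_z = sin ϕ sin δ + cos ϕ cos δ cos h = 0.192103 + 0.712985 = 0.905088.
Flux = S_0 · cos θ_z = 1675 × 0.905088 = 1516 W/m².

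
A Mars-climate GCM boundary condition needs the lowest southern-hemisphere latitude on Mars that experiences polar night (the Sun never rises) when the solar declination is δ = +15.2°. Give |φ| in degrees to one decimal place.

Polar night requires cos H₀ = −tan φ tan δ ≥ 1, i.e. tan φ tan δ ≤ −1.
The boundary is |tan φ| · |tan δ| = 1, so |φ| = 90° − |δ| = 90° − 15.2° = 74.8° in the southern hemisphere.

|φ| = 74.8°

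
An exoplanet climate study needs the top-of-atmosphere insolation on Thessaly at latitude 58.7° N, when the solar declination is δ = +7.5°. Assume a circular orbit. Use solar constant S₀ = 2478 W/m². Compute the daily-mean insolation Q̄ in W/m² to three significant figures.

Q̄ ≈ 554 W/m²

cos H₀ = −tan(+58.7°) tan(+7.500°) = -0.2165, H₀ = 1.7891 rad.
Bracket: H₀ sin φ sin δ + cos φ cos δ sin H₀ = 1.7891×0.85446×0.13053 + 0.51952×0.99144×0.97628 = 0.199543 + 0.502855 = 0.702398.
Q̄ = (S₀/π) × [bracket] = (2478/π) × 0.702398 = 554.0 W/m².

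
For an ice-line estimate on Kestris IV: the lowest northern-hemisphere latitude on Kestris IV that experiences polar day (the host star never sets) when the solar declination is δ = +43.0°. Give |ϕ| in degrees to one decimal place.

|ϕ| = 47.0°

Polar day requires cos h₀ = −tan ϕ tan δ ≤ −1, i.e. tan ϕ tan δ ≥ 1.
The boundary is |tan ϕ| · |tan δ| = 1, so |ϕ| = 90° − |δ| = 90° − 43.0° = 47.0° in the northern hemisphere.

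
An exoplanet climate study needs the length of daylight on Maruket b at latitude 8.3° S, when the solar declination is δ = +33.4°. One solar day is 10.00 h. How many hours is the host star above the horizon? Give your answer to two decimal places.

cos H₀ = −tan φ · tan δ = −tan(-8.3°) × tan(+33.400°) = 0.0962, so H₀ = 1.4745 rad = 84.48°.
Daylight = 2H₀/(2π) × 10.00 h = (1.4745/π) × 10.00 = 4.69 h.

4.69 h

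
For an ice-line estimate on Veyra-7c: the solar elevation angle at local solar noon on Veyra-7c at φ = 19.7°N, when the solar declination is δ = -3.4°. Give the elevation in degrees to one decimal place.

66.9°

At local noon the hour angle is zero, so the zenith angle equals |φ − δ| = |+19.7° − (-3.400°)| = 23.100°.
Elevation = 90° − 23.100° = 66.9°.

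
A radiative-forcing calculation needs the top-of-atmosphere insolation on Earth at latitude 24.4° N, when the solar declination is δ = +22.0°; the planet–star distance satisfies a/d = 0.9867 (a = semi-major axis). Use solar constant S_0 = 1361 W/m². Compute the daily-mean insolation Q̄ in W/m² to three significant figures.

cos h₀ = −tan(+24.4°) tan(+22.000°) = -0.1833, h₀ = 1.7551 rad.
Bracket: h₀ sin ϕ sin δ + cos ϕ cos δ sin h₀ = 1.7551×0.41310×0.37461 + 0.91068×0.92718×0.98306 = 0.271604 + 0.830061 = 1.101665.
Inverse-square distance factor (a/d)² = 0.9867² = 0.973577.
Q̄ = (S_0/π) × 0.973577 × [bracket] = (1361/π) × 0.973577 × 1.101665 = 464.7 W/m².

Q̄ ≈ 465 W/m²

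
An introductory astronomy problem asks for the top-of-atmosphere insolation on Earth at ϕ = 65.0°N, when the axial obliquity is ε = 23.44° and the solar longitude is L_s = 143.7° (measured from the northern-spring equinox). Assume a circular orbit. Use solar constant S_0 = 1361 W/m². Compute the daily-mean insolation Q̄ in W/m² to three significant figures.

Q̄ ≈ 348 W/m²

Solar declination: sin δ = sin ε · sin L_s = sin 23.44° × sin 143.7° = 0.23550, so δ = +13.621°.
cos h₀ = −tan(+65.0°) tan(+13.621°) = -0.5196, h₀ = 2.1172 rad.
Bracket: h₀ sin ϕ sin δ + cos ϕ cos δ sin h₀ = 2.1172×0.90631×0.23550 + 0.42262×0.97188×0.85439 = 0.451887 + 0.350929 = 0.802816.
Q̄ = (S_0/π) × [bracket] = (1361/π) × 0.802816 = 347.8 W/m².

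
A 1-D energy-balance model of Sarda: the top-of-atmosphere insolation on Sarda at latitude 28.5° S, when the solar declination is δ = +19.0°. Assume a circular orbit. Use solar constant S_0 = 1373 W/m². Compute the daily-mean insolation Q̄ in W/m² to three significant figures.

Q̄ ≈ 263 W/m²

cos h₀ = −tan(-28.5°) tan(+19.000°) = 0.1870, h₀ = 1.3827 rad.
Bracket: h₀ sin ϕ sin δ + cos ϕ cos δ sin h₀ = 1.3827×-0.47716×0.32557 + 0.87882×0.94552×0.98237 = -0.214801 + 0.816292 = 0.601491.
Q̄ = (S_0/π) × [bracket] = (1373/π) × 0.601491 = 262.9 W/m².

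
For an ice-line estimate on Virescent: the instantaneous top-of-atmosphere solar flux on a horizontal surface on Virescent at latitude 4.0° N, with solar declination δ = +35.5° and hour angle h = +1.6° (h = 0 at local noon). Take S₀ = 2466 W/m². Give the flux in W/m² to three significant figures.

cos θ_z = sin φ sin δ + cos φ cos δ cos h = 0.040508 + 0.811816 = 0.852324.
Flux = S₀ · cos θ_z = 2466 × 0.852324 = 2102 W/m².

2.10e+03 W/m²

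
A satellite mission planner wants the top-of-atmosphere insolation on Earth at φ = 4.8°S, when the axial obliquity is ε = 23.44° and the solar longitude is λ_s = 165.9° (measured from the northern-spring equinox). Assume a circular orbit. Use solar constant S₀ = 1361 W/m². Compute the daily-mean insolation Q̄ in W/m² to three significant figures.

Q̄ ≈ 424 W/m²

Solar declination: sin δ = sin ε · sin λ_s = sin 23.44° × sin 165.9° = 0.09691, so δ = +5.561°.
cos H₀ = −tan(-4.8°) tan(+5.561°) = 0.0082, H₀ = 1.5626 rad.
Bracket: H₀ sin φ sin δ + cos φ cos δ sin H₀ = 1.5626×-0.08368×0.09691 + 0.99649×0.99529×0.99997 = -0.012672 + 0.991767 = 0.979095.
Q̄ = (S₀/π) × [bracket] = (1361/π) × 0.979095 = 424.2 W/m².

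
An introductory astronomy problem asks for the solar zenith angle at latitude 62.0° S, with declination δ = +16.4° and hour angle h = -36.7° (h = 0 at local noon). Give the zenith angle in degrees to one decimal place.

θ_z = 83.6°

cos θ_z = sin φ sin δ + cos φ cos δ cos h = -0.249293 + 0.361096 = 0.111803.
θ_z = arccos(0.111803) = 83.6°.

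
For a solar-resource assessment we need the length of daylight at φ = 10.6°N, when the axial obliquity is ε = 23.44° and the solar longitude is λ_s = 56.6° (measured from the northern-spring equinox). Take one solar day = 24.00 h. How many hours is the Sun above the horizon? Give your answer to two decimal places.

Solar declination: sin δ = sin ε · sin λ_s = sin 23.44° × sin 56.6° = 0.33209, so δ = +19.396°.
cos H₀ = −tan φ · tan δ = −tan(+10.6°) × tan(+19.396°) = -0.0659, so H₀ = 1.6367 rad = 93.78°.
Daylight = 2H₀/(2π) × 24.00 h = (1.6367/π) × 24.00 = 12.50 h.

12.50 h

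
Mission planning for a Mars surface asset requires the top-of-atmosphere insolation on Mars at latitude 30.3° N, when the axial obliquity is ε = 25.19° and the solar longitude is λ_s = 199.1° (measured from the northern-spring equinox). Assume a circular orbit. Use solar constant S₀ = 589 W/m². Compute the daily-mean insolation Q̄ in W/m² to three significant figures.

Solar declination: sin δ = sin ε · sin λ_s = sin 25.19° × sin 199.1° = -0.13927, so δ = -8.006°.
cos H₀ = −tan(+30.3°) tan(-8.006°) = 0.0822, H₀ = 1.4885 rad.
Bracket: H₀ sin φ sin δ + cos φ cos δ sin H₀ = 1.4885×0.50453×-0.13927 + 0.86340×0.99025×0.99662 = -0.104591 + 0.852092 = 0.747501.
Q̄ = (S₀/π) × [bracket] = (589/π) × 0.747501 = 140.1 W/m².

Q̄ ≈ 140 W/m²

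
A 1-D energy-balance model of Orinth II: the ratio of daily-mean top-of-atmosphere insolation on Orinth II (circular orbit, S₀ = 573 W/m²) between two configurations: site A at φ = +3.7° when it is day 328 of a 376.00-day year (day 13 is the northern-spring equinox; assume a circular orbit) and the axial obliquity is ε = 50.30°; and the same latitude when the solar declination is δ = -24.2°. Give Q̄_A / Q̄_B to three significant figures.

Q̄_A / Q̄_B ≈ 0.792

— Configuration A (φ=+3.7°):
Solar longitude: λ_s = 360° × (328 − 13)/376.00 = 301.596°.
sin δ = sin 50.30° × sin 301.596° = -0.65535, so δ = -40.946°.
cos H₀ = −tan(+3.7°) tan(-40.946°) = 0.0561, H₀ = 1.5147 rad.
Bracket: H₀ sin φ sin δ + cos φ cos δ sin H₀ = 1.5147×0.06453×-0.65535 + 0.99792×0.75533×0.99842 = -0.064056 + 0.752568 = 0.688512.
Q̄ = (S₀/π) × [bracket] = (573/π) × 0.688512 = 125.58 W/m².
— Configuration B (φ=+3.7°):
cos H₀ = −tan(+3.7°) tan(-24.200°) = 0.0291, H₀ = 1.5417 rad.
Bracket: H₀ sin φ sin δ + cos φ cos δ sin H₀ = 1.5417×0.06453×-0.40992 + 0.99792×0.91212×0.99958 = -0.040781 + 0.909840 = 0.869059.
Q̄ = (S₀/π) × [bracket] = (573/π) × 0.869059 = 158.51 W/m².
Ratio Q̄_A / Q̄_B = 125.58 / 158.51 = 0.7923.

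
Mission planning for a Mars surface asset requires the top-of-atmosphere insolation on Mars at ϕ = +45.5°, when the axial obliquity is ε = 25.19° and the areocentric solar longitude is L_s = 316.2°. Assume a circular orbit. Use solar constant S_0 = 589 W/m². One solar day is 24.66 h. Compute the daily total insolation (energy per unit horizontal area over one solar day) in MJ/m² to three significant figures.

6.21 MJ/m²

sin δ = sin 25.19° × sin 316.2° = -0.29459, so δ = -17.133°.
cos h₀ = −tan(+45.5°) tan(-17.133°) = 0.3137, h₀ = 1.2517 rad.
Bracket: h₀ sin ϕ sin δ + cos ϕ cos δ sin h₀ = 1.2517×0.71325×-0.29459 + 0.70091×0.95562×0.94952 = -0.263003 + 0.635992 = 0.372989.
Q̄ = (S_0/π) × [bracket] = (589/π) × 0.372989 = 69.930 W/m².
Daily total = Q̄ × 24.66 h × 3600 s/h = 69.930 × 24.66 × 3600 / 10⁶ = 6.208 MJ/m².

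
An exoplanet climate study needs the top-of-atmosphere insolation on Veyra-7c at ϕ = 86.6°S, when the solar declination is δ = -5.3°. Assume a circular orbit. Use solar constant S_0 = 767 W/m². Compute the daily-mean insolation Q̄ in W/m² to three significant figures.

cos h₀ = −tan(-86.6°) tan(-5.300°) = -1.5614 ≤ −1 ⇒ polar day, h₀ = π.
Bracket: h₀ sin ϕ sin δ + cos ϕ cos δ sin h₀ = 3.1416×-0.99824×-0.09237 + 0.05931×0.99572×0.00000 = 0.289679 + 0.000000 = 0.289679.
Q̄ = (S_0/π) × [bracket] = (767/π) × 0.289679 = 70.72 W/m².

Q̄ ≈ 70.7 W/m²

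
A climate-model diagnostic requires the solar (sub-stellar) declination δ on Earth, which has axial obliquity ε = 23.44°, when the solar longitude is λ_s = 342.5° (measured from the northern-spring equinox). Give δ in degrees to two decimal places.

δ = -6.87°

sin δ = sin ε · sin λ_s = sin 23.44° × sin 342.5° = -0.119617.
δ = arcsin(-0.119617) = -6.87°.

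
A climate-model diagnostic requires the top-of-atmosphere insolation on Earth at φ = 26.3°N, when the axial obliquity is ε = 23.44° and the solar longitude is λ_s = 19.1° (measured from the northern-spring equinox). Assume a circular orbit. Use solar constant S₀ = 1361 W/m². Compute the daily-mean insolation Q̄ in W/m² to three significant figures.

Solar declination: sin δ = sin ε · sin λ_s = sin 23.44° × sin 19.1° = 0.13016, so δ = +7.479°.
cos H₀ = −tan(+26.3°) tan(+7.479°) = -0.0649, H₀ = 1.6357 rad.
Bracket: H₀ sin φ sin δ + cos φ cos δ sin H₀ = 1.6357×0.44307×0.13016 + 0.89649×0.99149×0.99789 = 0.094331 + 0.886985 = 0.981316.
Q̄ = (S₀/π) × [bracket] = (1361/π) × 0.981316 = 425.1 W/m².

Q̄ ≈ 425 W/m²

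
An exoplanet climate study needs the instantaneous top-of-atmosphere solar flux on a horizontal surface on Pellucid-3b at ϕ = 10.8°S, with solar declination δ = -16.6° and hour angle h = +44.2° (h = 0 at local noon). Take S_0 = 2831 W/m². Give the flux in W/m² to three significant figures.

2.06e+03 W/m²

cos θ_z = sin ϕ sin δ + cos ϕ cos δ cos h = 0.053533 + 0.674862 = 0.728395.
Flux = S_0 · cos θ_z = 2831 × 0.728395 = 2062 W/m².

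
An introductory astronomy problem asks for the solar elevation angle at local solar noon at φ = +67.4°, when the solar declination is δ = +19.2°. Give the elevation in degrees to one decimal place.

41.8°

At local noon the hour angle is zero, so the zenith angle equals |φ − δ| = |+67.4° − (+19.200°)| = 48.200°.
Elevation = 90° − 48.200° = 41.8°.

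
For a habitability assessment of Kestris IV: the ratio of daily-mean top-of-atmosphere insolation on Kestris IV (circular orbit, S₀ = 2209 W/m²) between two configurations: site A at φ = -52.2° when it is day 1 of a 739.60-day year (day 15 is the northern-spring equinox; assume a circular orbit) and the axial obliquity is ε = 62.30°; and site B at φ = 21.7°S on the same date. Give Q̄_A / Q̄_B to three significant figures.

Q̄_A / Q̄_B ≈ 0.756

— Configuration A (φ=-52.2°):
Solar longitude: λ_s = 360° × (1 − 15)/739.60 = -6.814°, i.e. -6.814° + 360° = 353.186°.
sin δ = sin 62.30° × sin 353.186° = -0.10506, so δ = -6.030°.
cos H₀ = −tan(-52.2°) tan(-6.030°) = -0.1362, H₀ = 1.7074 rad.
Bracket: H₀ sin φ sin δ + cos φ cos δ sin H₀ = 1.7074×-0.79016×-0.10506 + 0.61291×0.99447×0.99068 = 0.141738 + 0.603840 = 0.745578.
Q̄ = (S₀/π) × [bracket] = (2209/π) × 0.745578 = 524.25 W/m².
— Configuration B (φ=-21.7°):
cos H₀ = −tan(-21.7°) tan(-6.030°) = -0.0420, H₀ = 1.6128 rad.
Bracket: H₀ sin φ sin δ + cos φ cos δ sin H₀ = 1.6128×-0.36975×-0.10506 + 0.92913×0.99447×0.99912 = 0.062651 + 0.923179 = 0.985830.
Q̄ = (S₀/π) × [bracket] = (2209/π) × 0.985830 = 693.18 W/m².
Ratio Q̄_A / Q̄_B = 524.25 / 693.18 = 0.7563.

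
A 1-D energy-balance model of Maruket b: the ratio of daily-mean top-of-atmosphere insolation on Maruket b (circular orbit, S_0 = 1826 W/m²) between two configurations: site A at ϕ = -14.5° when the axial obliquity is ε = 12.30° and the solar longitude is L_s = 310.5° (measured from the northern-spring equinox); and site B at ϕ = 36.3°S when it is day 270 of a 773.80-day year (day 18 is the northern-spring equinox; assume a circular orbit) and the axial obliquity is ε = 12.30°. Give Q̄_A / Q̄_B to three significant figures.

— Configuration A (ϕ=-14.5°):
Solar declination: sin δ = sin ε · sin L_s = sin 12.30° × sin 310.5° = -0.16199, so δ = -9.322°.
cos h₀ = −tan(-14.5°) tan(-9.322°) = -0.0425, h₀ = 1.6133 rad.
Bracket: h₀ sin ϕ sin δ + cos ϕ cos δ sin h₀ = 1.6133×-0.25038×-0.16199 + 0.96815×0.98679×0.99910 = 0.065434 + 0.954501 = 1.019935.
Q̄ = (S_0/π) × [bracket] = (1826/π) × 1.019935 = 592.82 W/m².
— Configuration B (ϕ=-36.3°):
Solar longitude: L_s = 360° × (270 − 18)/773.80 = 117.240°.
sin δ = sin 12.30° × sin 117.240° = 0.18941, so δ = +10.918°.
cos h₀ = −tan(-36.3°) tan(+10.918°) = 0.1417, h₀ = 1.4286 rad.
Bracket: h₀ sin ϕ sin δ + cos ϕ cos δ sin h₀ = 1.4286×-0.59201×0.18941 + 0.80593×0.98190×0.98991 = -0.160193 + 0.783358 = 0.623165.
Q̄ = (S_0/π) × [bracket] = (1826/π) × 0.623165 = 362.20 W/m².
Ratio Q̄_A / Q̄_B = 592.82 / 362.20 = 1.637.

Q̄_A / Q̄_B ≈ 1.64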